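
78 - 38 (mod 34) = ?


78 - 38 = 40
40 mod 34 = 6


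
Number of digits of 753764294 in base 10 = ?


753764294 has 9 digits in base 10
floor(log10(753764294)) + 1 = floor(8.8772) + 1 = 9

9 digits (base 10)


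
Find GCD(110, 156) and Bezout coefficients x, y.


Tabular extended Euclidean (each row: r = 110*s + 156*t):
r=110, s=1, t=0
r=156, s=0, t=1
q=0: r=110, s=1, t=0   [110*(1) + 156*(0) = 110]
q=1: r=46, s=-1, t=1   [110*(-1) + 156*(1) = 46]
q=2: r=18, s=3, t=-2   [110*(3) + 156*(-2) = 18]
q=2: r=10, s=-7, t=5   [110*(-7) + 156*(5) = 10]
q=1: r=8, s=10, t=-7   [110*(10) + 156*(-7) = 8]
q=1: r=2, s=-17, t=12   [110*(-17) + 156*(12) = 2]
q=4: r=0, s=78, t=-55   [110*(78) + 156*(-55) = 0]
GCD = 2; from the row with r=2: x=-17, y=12
Check: 110*(-17) + 156*(12) = -1870 + 1872 = 2

GCD = 2, x = -17, y = 12


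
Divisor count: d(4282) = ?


4282 = 2^1 × 2141^1
d(4282) = (1+1) × (1+1) = 4

4 divisors


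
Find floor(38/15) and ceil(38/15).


38/15 = 2.5333
floor = 2
ceil = 3

floor = 2, ceil = 3


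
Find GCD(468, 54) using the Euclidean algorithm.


468 = 8 * 54 + 36
54 = 1 * 36 + 18
36 = 2 * 18 + 0
GCD = 18


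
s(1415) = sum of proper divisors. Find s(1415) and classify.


Proper divisors: 1, 5, 283
Sum = 1 + 5 + 283 = 289
289 < 1415 → deficient

s(1415) = 289 (deficient)


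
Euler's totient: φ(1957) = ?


1957 = 19 × 103
Prime factors: 19, 103
φ(1957) = 1957 × (1-1/19) × (1-1/103)
= 1957 × 18/19 × 102/103 = 1836

φ(1957) = 1836


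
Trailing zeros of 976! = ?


floor(976/5) = 195
floor(976/25) = 39
floor(976/125) = 7
floor(976/625) = 1
Total = 242

242 trailing zeros


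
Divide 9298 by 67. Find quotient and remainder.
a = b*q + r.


9298 = 67 * 138 + 52
Check: 9246 + 52 = 9298

q = 138, r = 52


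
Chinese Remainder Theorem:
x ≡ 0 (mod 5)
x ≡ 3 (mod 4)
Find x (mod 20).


M = 5*4 = 20
M1 = M/5 = 4, M2 = M/4 = 5
M1^(-1) mod 5 = 4, M2^(-1) mod 4 = 1
x = 0*4*4 + 3*5*1 = 15
15 mod 20 = 15
Check: 15 mod 5 = 0 ✓, 15 mod 4 = 3 ✓

x ≡ 15 (mod 20)


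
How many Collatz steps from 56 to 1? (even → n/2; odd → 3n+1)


56 → 28 → 14 → 7 → 22 → 11 → 34 → 17 → 52 → 26 → 13 → 40 → 20 → 10 → 5 → 16 → 8 → 4 → 2 → 1
Total steps = 19

19 steps


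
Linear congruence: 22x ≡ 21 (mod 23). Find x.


GCD(22, 23) = 1, unique solution
a^(-1) mod 23 = 22
x = 22 * 21 mod 23 = 2

x ≡ 2 (mod 23)


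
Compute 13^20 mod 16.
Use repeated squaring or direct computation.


13^1 mod 16 = 13
13^2 mod 16 = 9
13^3 mod 16 = 5
13^4 mod 16 = 1
13^5 mod 16 = 13
13^6 mod 16 = 9
13^7 mod 16 = 5
13^8 mod 16 = 1
13^9 mod 16 = 13
13^10 mod 16 = 9
13^11 mod 16 = 5
13^12 mod 16 = 1
13^13 mod 16 = 13
13^14 mod 16 = 9
13^15 mod 16 = 5
13^16 mod 16 = 1
13^17 mod 16 = 13
13^18 mod 16 = 9
13^19 mod 16 = 5
13^20 mod 16 = 1


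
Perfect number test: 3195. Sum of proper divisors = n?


Proper divisors of 3195: 1, 3, 5, 9, 15, 45, 71, 213, 355, 639, 1065
Sum = 1 + 3 + 5 + 9 + 15 + 45 + 71 + 213 + 355 + 639 + 1065 = 2421

No, 3195 is not perfect (2421 ≠ 3195)


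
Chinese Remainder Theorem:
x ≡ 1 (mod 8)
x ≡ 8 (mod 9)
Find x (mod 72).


M = 8*9 = 72
M1 = M/8 = 9, M2 = M/9 = 8
M1^(-1) mod 8 = 1, M2^(-1) mod 9 = 8
x = 1*9*1 + 8*8*8 = 521
521 mod 72 = 17
Check: 17 mod 8 = 1 ✓, 17 mod 9 = 8 ✓

x ≡ 17 (mod 72)


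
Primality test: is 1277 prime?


Check divisors up to sqrt(1277) = 35.7351
No divisors found.
1277 is prime.

Yes, 1277 is prime


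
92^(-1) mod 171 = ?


Use the extended Euclidean algorithm on (171, 92); each row r = 171*s + 92*t:
r=171, s=1, t=0
r=92, s=0, t=1
q=1: r=79, s=1, t=-1   [171*(1) + 92*(-1) = 79]
q=1: r=13, s=-1, t=2   [171*(-1) + 92*(2) = 13]
q=6: r=1, s=7, t=-13   [171*(7) + 92*(-13) = 1]
q=13: r=0, s=-92, t=171   [171*(-92) + 92*(171) = 0]
GCD = 1 with t = -13, so 92*(-13) ≡ 1 (mod 171)
Inverse = -13 mod 171 = 158
Check: 92 * 158 = 14536 ≡ 1 (mod 171)

92^(-1) ≡ 158 (mod 171)


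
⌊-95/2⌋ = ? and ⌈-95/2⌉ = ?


-95/2 = -47.5000
floor = -48
ceil = -47

floor = -48, ceil = -47


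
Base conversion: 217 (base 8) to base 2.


217 (base 8) = 143 (decimal)
143 (decimal) = 10001111 (base 2)


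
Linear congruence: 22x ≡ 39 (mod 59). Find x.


GCD(22, 59) = 1, unique solution
a^(-1) mod 59 = 51
x = 51 * 39 mod 59 = 42

x ≡ 42 (mod 59)


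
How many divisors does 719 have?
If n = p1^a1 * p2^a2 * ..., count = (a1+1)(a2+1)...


719 = 719^1
d(719) = (1+1) = 2

2 divisors


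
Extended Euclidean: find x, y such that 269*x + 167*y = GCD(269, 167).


Tabular extended Euclidean (each row: r = 269*s + 167*t):
r=269, s=1, t=0
r=167, s=0, t=1
q=1: r=102, s=1, t=-1   [269*(1) + 167*(-1) = 102]
q=1: r=65, s=-1, t=2   [269*(-1) + 167*(2) = 65]
q=1: r=37, s=2, t=-3   [269*(2) + 167*(-3) = 37]
q=1: r=28, s=-3, t=5   [269*(-3) + 167*(5) = 28]
q=1: r=9, s=5, t=-8   [269*(5) + 167*(-8) = 9]
q=3: r=1, s=-18, t=29   [269*(-18) + 167*(29) = 1]
q=9: r=0, s=167, t=-269   [269*(167) + 167*(-269) = 0]
GCD = 1; from the row with r=1: x=-18, y=29
Check: 269*(-18) + 167*(29) = -4842 + 4843 = 1

GCD = 1, x = -18, y = 29


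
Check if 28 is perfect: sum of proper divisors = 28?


Proper divisors of 28: 1, 2, 4, 7, 14
Sum = 1 + 2 + 4 + 7 + 14 = 28

Yes, 28 is perfect (28 = 28)


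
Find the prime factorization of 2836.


2836 / 2 = 1418
1418 / 2 = 709
709 / 709 = 1
2836 = 2^2 × 709


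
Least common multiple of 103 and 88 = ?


GCD(103, 88) = 1
LCM = 103*88/1 = 9064/1 = 9064

LCM = 9064


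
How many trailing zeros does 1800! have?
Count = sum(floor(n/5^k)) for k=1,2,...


floor(1800/5) = 360
floor(1800/25) = 72
floor(1800/125) = 14
floor(1800/625) = 2
Total = 448

448 trailing zeros


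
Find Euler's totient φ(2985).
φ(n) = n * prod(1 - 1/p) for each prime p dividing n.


2985 = 3 × 5 × 199
Prime factors: 3, 5, 199
φ(2985) = 2985 × (1-1/3) × (1-1/5) × (1-1/199)
= 2985 × 2/3 × 4/5 × 198/199 = 1584

φ(2985) = 1584


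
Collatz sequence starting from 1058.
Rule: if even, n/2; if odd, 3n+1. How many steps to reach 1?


1058 → 529 → 1588 → 794 → 397 → 1192 → 596 → 298 → 149 → 448 → 224 → 112 → 56 → 28 → 14 → 7 → 22 → 11 → 34 → 17 → 52 → 26 → 13 → 40 → 20 → 10 → 5 → 16 → 8 → 4 → 2 → 1
Total steps = 31

31 steps


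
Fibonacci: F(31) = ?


Sequence: 1, 1, 2, 3, 5, 8, 13, 21, 34, 55, 89, 144, 233, 377, 610, 987, 1597, 2584, 4181, 6765, 10946, 17711, 28657, 46368, 75025, 121393, 196418, 317811, 514229, 832040, 1346269
F(31) = 1346269


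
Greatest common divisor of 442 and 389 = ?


442 = 1 * 389 + 53
389 = 7 * 53 + 18
53 = 2 * 18 + 17
18 = 1 * 17 + 1
17 = 17 * 1 + 0
GCD = 1


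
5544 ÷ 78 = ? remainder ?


5544 = 78 * 71 + 6
Check: 5538 + 6 = 5544

q = 71, r = 6


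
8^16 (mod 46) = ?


8^1 mod 46 = 8
8^2 mod 46 = 18
8^3 mod 46 = 6
8^4 mod 46 = 2
8^5 mod 46 = 16
8^6 mod 46 = 36
8^7 mod 46 = 12
8^8 mod 46 = 4
8^9 mod 46 = 32
8^10 mod 46 = 26
8^11 mod 46 = 24
8^12 mod 46 = 8
8^13 mod 46 = 18
8^14 mod 46 = 6
8^15 mod 46 = 2
8^16 mod 46 = 16


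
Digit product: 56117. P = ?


5 × 6 × 1 × 1 × 7 = 210


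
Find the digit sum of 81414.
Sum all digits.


8 + 1 + 4 + 1 + 4 = 18


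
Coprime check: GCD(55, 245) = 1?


Euclidean algorithm:
245 = 4 * 55 + 25
55 = 2 * 25 + 5
25 = 5 * 5 + 0
GCD(55, 245) = 5

No, not coprime (GCD = 5)


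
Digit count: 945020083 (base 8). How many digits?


945020083 in base 8 = 7024756263
Number of digits = 10

10 digits (base 8)


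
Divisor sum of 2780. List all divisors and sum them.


Divisors of 2780: 1, 2, 4, 5, 10, 20, 139, 278, 556, 695, 1390, 2780
Sum = 1 + 2 + 4 + 5 + 10 + 20 + 139 + 278 + 556 + 695 + 1390 + 2780 = 5880

σ(2780) = 5880


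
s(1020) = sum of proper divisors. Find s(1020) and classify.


Proper divisors: 1, 2, 3, 4, 5, 6, 10, 12, 15, 17, 20, 30, 34, 51, 60, 68, 85, 102, 170, 204, 255, 340, 510
Sum = 1 + 2 + 3 + 4 + 5 + 6 + 10 + 12 + 15 + 17 + 20 + 30 + 34 + 51 + 60 + 68 + 85 + 102 + 170 + 204 + 255 + 340 + 510 = 2004
2004 > 1020 → abundant

s(1020) = 2004 (abundant)


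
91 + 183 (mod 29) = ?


91 + 183 = 274
274 mod 29 = 13


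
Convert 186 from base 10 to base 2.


186 (base 10) = 186 (decimal)
186 (decimal) = 10111010 (base 2)


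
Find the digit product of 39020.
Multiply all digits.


3 × 9 × 0 × 2 × 0 = 0


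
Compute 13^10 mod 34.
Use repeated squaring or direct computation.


13^1 mod 34 = 13
13^2 mod 34 = 33
13^3 mod 34 = 21
13^4 mod 34 = 1
13^5 mod 34 = 13
13^6 mod 34 = 33
13^7 mod 34 = 21
13^8 mod 34 = 1
13^9 mod 34 = 13
13^10 mod 34 = 33


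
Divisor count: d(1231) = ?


1231 = 1231^1
d(1231) = (1+1) = 2

2 divisors


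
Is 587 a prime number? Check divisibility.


Check divisors up to sqrt(587) = 24.2281
No divisors found.
587 is prime.

Yes, 587 is prime


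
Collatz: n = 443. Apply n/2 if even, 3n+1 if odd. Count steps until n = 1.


443 → 1330 → 665 → 1996 → 998 → 499 → 1498 → 749 → 2248 → 1124 → 562 → 281 → 844 → 422 → 211 → 634 → 317 → 952 → 476 → 238 → 119 → 358 → 179 → 538 → 269 → 808 → 404 → 202 → 101 → 304 → 152 → 76 → 38 → 19 → 58 → 29 → 88 → 44 → 22 → 11 → 34 → 17 → 52 → 26 → 13 → 40 → 20 → 10 → 5 → 16 → 8 → 4 → 2 → 1
Total steps = 53

53 steps


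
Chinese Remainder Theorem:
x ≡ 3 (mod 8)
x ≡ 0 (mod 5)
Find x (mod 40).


M = 8*5 = 40
M1 = M/8 = 5, M2 = M/5 = 8
M1^(-1) mod 8 = 5, M2^(-1) mod 5 = 2
x = 3*5*5 + 0*8*2 = 75
75 mod 40 = 35
Check: 35 mod 8 = 3 ✓, 35 mod 5 = 0 ✓

x ≡ 35 (mod 40)


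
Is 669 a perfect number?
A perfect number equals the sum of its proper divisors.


Proper divisors of 669: 1, 3, 223
Sum = 1 + 3 + 223 = 227

No, 669 is not perfect (227 ≠ 669)


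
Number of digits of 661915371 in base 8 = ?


661915371 in base 8 = 4735003353
Number of digits = 10

10 digits (base 8)


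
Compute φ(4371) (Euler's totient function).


4371 = 3 × 31 × 47
Prime factors: 3, 31, 47
φ(4371) = 4371 × (1-1/3) × (1-1/31) × (1-1/47)
= 4371 × 2/3 × 30/31 × 46/47 = 2760

φ(4371) = 2760


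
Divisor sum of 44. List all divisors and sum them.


Divisors of 44: 1, 2, 4, 11, 22, 44
Sum = 1 + 2 + 4 + 11 + 22 + 44 = 84

σ(44) = 84


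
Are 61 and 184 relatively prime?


Euclidean algorithm:
184 = 3 * 61 + 1
61 = 61 * 1 + 0
GCD(61, 184) = 1

Yes, coprime (GCD = 1)


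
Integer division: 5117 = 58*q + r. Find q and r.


5117 = 58 * 88 + 13
Check: 5104 + 13 = 5117

q = 88, r = 13


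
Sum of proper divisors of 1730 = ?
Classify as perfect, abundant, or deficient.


Proper divisors: 1, 2, 5, 10, 173, 346, 865
Sum = 1 + 2 + 5 + 10 + 173 + 346 + 865 = 1402
1402 < 1730 → deficient

s(1730) = 1402 (deficient)


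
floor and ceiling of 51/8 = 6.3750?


51/8 = 6.3750
floor = 6
ceil = 7

floor = 6, ceil = 7


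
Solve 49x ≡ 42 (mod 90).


GCD(49, 90) = 1, unique solution
a^(-1) mod 90 = 79
x = 79 * 42 mod 90 = 78

x ≡ 78 (mod 90)


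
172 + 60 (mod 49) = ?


172 + 60 = 232
232 mod 49 = 36


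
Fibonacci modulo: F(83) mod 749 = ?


F(k) mod 749 for k=1..83:
1, 1, 2, 3, 5, 8, 13, 21, 34, 55, 89, 144, 233, 377, 610, 238, 99, 337, 436, 24, 460, 484, 195, 679, 125, 55, 180, 235, 415, 650, 316, 217, 533, 1, 534, 535, 320, 106, 426, 532, 209, 741, 201, 193, 394, 587, 232, 70, 302, 372, 674, 297, 222, 519, 741, 511, 503, 265, 19, 284, 303, 587, 141, 728, 120, 99, 219, 318, 537, 106, 643, 0, 643, 643, 537, 431, 219, 650, 120, 21, 141, 162, 303
F(83) mod 749 = 303


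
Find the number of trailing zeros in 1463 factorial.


floor(1463/5) = 292
floor(1463/25) = 58
floor(1463/125) = 11
floor(1463/625) = 2
Total = 363

363 trailing zeros


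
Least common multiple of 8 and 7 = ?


GCD(8, 7) = 1
LCM = 8*7/1 = 56/1 = 56

LCM = 56


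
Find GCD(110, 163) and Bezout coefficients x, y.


Tabular extended Euclidean (each row: r = 110*s + 163*t):
r=110, s=1, t=0
r=163, s=0, t=1
q=0: r=110, s=1, t=0   [110*(1) + 163*(0) = 110]
q=1: r=53, s=-1, t=1   [110*(-1) + 163*(1) = 53]
q=2: r=4, s=3, t=-2   [110*(3) + 163*(-2) = 4]
q=13: r=1, s=-40, t=27   [110*(-40) + 163*(27) = 1]
q=4: r=0, s=163, t=-110   [110*(163) + 163*(-110) = 0]
GCD = 1; from the row with r=1: x=-40, y=27
Check: 110*(-40) + 163*(27) = -4400 + 4401 = 1

GCD = 1, x = -40, y = 27


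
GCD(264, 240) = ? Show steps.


264 = 1 * 240 + 24
240 = 10 * 24 + 0
GCD = 24


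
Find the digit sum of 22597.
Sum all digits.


2 + 2 + 5 + 9 + 7 = 25


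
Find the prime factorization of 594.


594 / 2 = 297
297 / 3 = 99
99 / 3 = 33
33 / 3 = 11
11 / 11 = 1
594 = 2 × 3^3 × 11


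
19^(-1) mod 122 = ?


Use the extended Euclidean algorithm on (122, 19); each row r = 122*s + 19*t:
r=122, s=1, t=0
r=19, s=0, t=1
q=6: r=8, s=1, t=-6   [122*(1) + 19*(-6) = 8]
q=2: r=3, s=-2, t=13   [122*(-2) + 19*(13) = 3]
q=2: r=2, s=5, t=-32   [122*(5) + 19*(-32) = 2]
q=1: r=1, s=-7, t=45   [122*(-7) + 19*(45) = 1]
q=2: r=0, s=19, t=-122   [122*(19) + 19*(-122) = 0]
GCD = 1 with t = 45, so 19*(45) ≡ 1 (mod 122)
Inverse = 45 mod 122 = 45
Check: 19 * 45 = 855 ≡ 1 (mod 122)

19^(-1) ≡ 45 (mod 122)


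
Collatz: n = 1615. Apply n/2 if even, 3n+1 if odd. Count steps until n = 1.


1615 → 4846 → 2423 → 7270 → 3635 → 10906 → 5453 → 16360 → 8180 → 4090 → 2045 → 6136 → 3068 → 1534 → 767 → 2302 → 1151 → 3454 → 1727 → 5182 → 2591 → 7774 → 3887 → 11662 → 5831 → 17494 → 8747 → 26242 → 13121 → 39364 → 19682 → 9841 → 29524 → 14762 → 7381 → 22144 → 11072 → 5536 → 2768 → 1384 → 692 → 346 → 173 → 520 → 260 → 130 → 65 → 196 → 98 → 49 → 148 → 74 → 37 → 112 → 56 → 28 → 14 → 7 → 22 → 11 → 34 → 17 → 52 → 26 → 13 → 40 → 20 → 10 → 5 → 16 → 8 → 4 → 2 → 1
Total steps = 73

73 steps


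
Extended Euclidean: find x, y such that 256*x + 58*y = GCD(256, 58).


Tabular extended Euclidean (each row: r = 256*s + 58*t):
r=256, s=1, t=0
r=58, s=0, t=1
q=4: r=24, s=1, t=-4   [256*(1) + 58*(-4) = 24]
q=2: r=10, s=-2, t=9   [256*(-2) + 58*(9) = 10]
q=2: r=4, s=5, t=-22   [256*(5) + 58*(-22) = 4]
q=2: r=2, s=-12, t=53   [256*(-12) + 58*(53) = 2]
q=2: r=0, s=29, t=-128   [256*(29) + 58*(-128) = 0]
GCD = 2; from the row with r=2: x=-12, y=53
Check: 256*(-12) + 58*(53) = -3072 + 3074 = 2

GCD = 2, x = -12, y = 53


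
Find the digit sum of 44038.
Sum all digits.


4 + 4 + 0 + 3 + 8 = 19


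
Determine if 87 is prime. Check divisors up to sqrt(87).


87 / 3 = 29 (exact division)
87 is NOT prime.

No, 87 is not prime


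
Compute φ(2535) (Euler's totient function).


2535 = 3 × 5 × 13^2
Prime factors: 3, 5, 13
φ(2535) = 2535 × (1-1/3) × (1-1/5) × (1-1/13)
= 2535 × 2/3 × 4/5 × 12/13 = 1248

φ(2535) = 1248


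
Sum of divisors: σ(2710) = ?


Divisors of 2710: 1, 2, 5, 10, 271, 542, 1355, 2710
Sum = 1 + 2 + 5 + 10 + 271 + 542 + 1355 + 2710 = 4896

σ(2710) = 4896


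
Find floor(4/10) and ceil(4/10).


4/10 = 0.4000
floor = 0
ceil = 1

floor = 0, ceil = 1


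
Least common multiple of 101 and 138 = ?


GCD(101, 138) = 1
LCM = 101*138/1 = 13938/1 = 13938

LCM = 13938


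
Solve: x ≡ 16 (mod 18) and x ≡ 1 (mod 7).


M = 18*7 = 126
M1 = M/18 = 7, M2 = M/7 = 18
M1^(-1) mod 18 = 13, M2^(-1) mod 7 = 2
x = 16*7*13 + 1*18*2 = 1492
1492 mod 126 = 106
Check: 106 mod 18 = 16 ✓, 106 mod 7 = 1 ✓

x ≡ 106 (mod 126)


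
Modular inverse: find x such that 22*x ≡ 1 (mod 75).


Use the extended Euclidean algorithm on (75, 22); each row r = 75*s + 22*t:
r=75, s=1, t=0
r=22, s=0, t=1
q=3: r=9, s=1, t=-3   [75*(1) + 22*(-3) = 9]
q=2: r=4, s=-2, t=7   [75*(-2) + 22*(7) = 4]
q=2: r=1, s=5, t=-17   [75*(5) + 22*(-17) = 1]
q=4: r=0, s=-22, t=75   [75*(-22) + 22*(75) = 0]
GCD = 1 with t = -17, so 22*(-17) ≡ 1 (mod 75)
Inverse = -17 mod 75 = 58
Check: 22 * 58 = 1276 ≡ 1 (mod 75)

22^(-1) ≡ 58 (mod 75)


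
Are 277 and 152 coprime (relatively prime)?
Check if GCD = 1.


Euclidean algorithm:
277 = 1 * 152 + 125
152 = 1 * 125 + 27
125 = 4 * 27 + 17
27 = 1 * 17 + 10
17 = 1 * 10 + 7
10 = 1 * 7 + 3
7 = 2 * 3 + 1
3 = 3 * 1 + 0
GCD(277, 152) = 1

Yes, coprime (GCD = 1)


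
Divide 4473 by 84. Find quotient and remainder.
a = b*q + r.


4473 = 84 * 53 + 21
Check: 4452 + 21 = 4473

q = 53, r = 21


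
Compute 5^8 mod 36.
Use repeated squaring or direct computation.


5^1 mod 36 = 5
5^2 mod 36 = 25
5^3 mod 36 = 17
5^4 mod 36 = 13
5^5 mod 36 = 29
5^6 mod 36 = 1
5^7 mod 36 = 5
5^8 mod 36 = 25


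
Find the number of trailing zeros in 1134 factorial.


floor(1134/5) = 226
floor(1134/25) = 45
floor(1134/125) = 9
floor(1134/625) = 1
Total = 281

281 trailing zeros


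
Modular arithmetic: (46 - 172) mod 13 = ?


46 - 172 = -126
-126 mod 13 = 4


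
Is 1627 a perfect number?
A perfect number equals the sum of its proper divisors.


Proper divisors of 1627: 1
Sum = 1 = 1

No, 1627 is not perfect (1 ≠ 1627)


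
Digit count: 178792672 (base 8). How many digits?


178792672 in base 8 = 1252024340
Number of digits = 10

10 digits (base 8)


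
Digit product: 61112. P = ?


6 × 1 × 1 × 1 × 2 = 12


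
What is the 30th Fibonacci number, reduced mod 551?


F(k) mod 551 for k=1..30:
1, 1, 2, 3, 5, 8, 13, 21, 34, 55, 89, 144, 233, 377, 59, 436, 495, 380, 324, 153, 477, 79, 5, 84, 89, 173, 262, 435, 146, 30
F(30) mod 551 = 30


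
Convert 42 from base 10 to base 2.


42 (base 10) = 42 (decimal)
42 (decimal) = 101010 (base 2)


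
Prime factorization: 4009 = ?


4009 / 19 = 211
211 / 211 = 1
4009 = 19 × 211


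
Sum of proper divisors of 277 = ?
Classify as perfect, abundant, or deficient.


Proper divisors: 1
Sum = 1 = 1
1 < 277 → deficient

s(277) = 1 (deficient)


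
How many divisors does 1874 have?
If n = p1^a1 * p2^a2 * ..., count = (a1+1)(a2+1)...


1874 = 2^1 × 937^1
d(1874) = (1+1) × (1+1) = 4

4 divisors


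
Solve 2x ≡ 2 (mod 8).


GCD(2, 8) = 2 divides 2
Divide: 1x ≡ 1 (mod 4)
x ≡ 1 (mod 4)


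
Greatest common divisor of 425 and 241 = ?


425 = 1 * 241 + 184
241 = 1 * 184 + 57
184 = 3 * 57 + 13
57 = 4 * 13 + 5
13 = 2 * 5 + 3
5 = 1 * 3 + 2
3 = 1 * 2 + 1
2 = 2 * 1 + 0
GCD = 1


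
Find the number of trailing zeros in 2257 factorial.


floor(2257/5) = 451
floor(2257/25) = 90
floor(2257/125) = 18
floor(2257/625) = 3
Total = 562

562 trailing zeros


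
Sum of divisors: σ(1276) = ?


Divisors of 1276: 1, 2, 4, 11, 22, 29, 44, 58, 116, 319, 638, 1276
Sum = 1 + 2 + 4 + 11 + 22 + 29 + 44 + 58 + 116 + 319 + 638 + 1276 = 2520

σ(1276) = 2520


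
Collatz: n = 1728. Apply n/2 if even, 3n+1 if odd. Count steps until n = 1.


1728 → 864 → 432 → 216 → 108 → 54 → 27 → 82 → 41 → 124 → 62 → 31 → 94 → 47 → 142 → 71 → 214 → 107 → 322 → 161 → 484 → 242 → 121 → 364 → 182 → 91 → 274 → 137 → 412 → 206 → 103 → 310 → 155 → 466 → 233 → 700 → 350 → 175 → 526 → 263 → 790 → 395 → 1186 → 593 → 1780 → 890 → 445 → 1336 → 668 → 334 → 167 → 502 → 251 → 754 → 377 → 1132 → 566 → 283 → 850 → 425 → 1276 → 638 → 319 → 958 → 479 → 1438 → 719 → 2158 → 1079 → 3238 → 1619 → 4858 → 2429 → 7288 → 3644 → 1822 → 911 → 2734 → 1367 → 4102 → 2051 → 6154 → 3077 → 9232 → 4616 → 2308 → 1154 → 577 → 1732 → 866 → 433 → 1300 → 650 → 325 → 976 → 488 → 244 → 122 → 61 → 184 → 92 → 46 → 23 → 70 → 35 → 106 → 53 → 160 → 80 → 40 → 20 → 10 → 5 → 16 → 8 → 4 → 2 → 1
Total steps = 117

117 steps


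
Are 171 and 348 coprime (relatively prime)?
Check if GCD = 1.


Euclidean algorithm:
348 = 2 * 171 + 6
171 = 28 * 6 + 3
6 = 2 * 3 + 0
GCD(171, 348) = 3

No, not coprime (GCD = 3)


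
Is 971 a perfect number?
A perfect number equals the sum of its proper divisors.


Proper divisors of 971: 1
Sum = 1 = 1

No, 971 is not perfect (1 ≠ 971)


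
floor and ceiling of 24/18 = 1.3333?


24/18 = 1.3333
floor = 1
ceil = 2

floor = 1, ceil = 2


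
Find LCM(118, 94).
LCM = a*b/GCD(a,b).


GCD(118, 94) = 2
LCM = 118*94/2 = 11092/2 = 5546

LCM = 5546


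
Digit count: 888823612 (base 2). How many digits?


888823612 in base 2 = 110100111110100101111100111100
Number of digits = 30

30 digits (base 2)


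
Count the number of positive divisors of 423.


423 = 3^2 × 47^1
d(423) = (2+1) × (1+1) = 6

6 divisors


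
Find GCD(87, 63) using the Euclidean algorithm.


87 = 1 * 63 + 24
63 = 2 * 24 + 15
24 = 1 * 15 + 9
15 = 1 * 9 + 6
9 = 1 * 6 + 3
6 = 2 * 3 + 0
GCD = 3


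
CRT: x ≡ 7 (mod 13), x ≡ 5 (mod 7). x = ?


M = 13*7 = 91
M1 = M/13 = 7, M2 = M/7 = 13
M1^(-1) mod 13 = 2, M2^(-1) mod 7 = 6
x = 7*7*2 + 5*13*6 = 488
488 mod 91 = 33
Check: 33 mod 13 = 7 ✓, 33 mod 7 = 5 ✓

x ≡ 33 (mod 91)


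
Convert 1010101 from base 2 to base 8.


1010101 (base 2) = 85 (decimal)
85 (decimal) = 125 (base 8)


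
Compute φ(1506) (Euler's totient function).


1506 = 2 × 3 × 251
Prime factors: 2, 3, 251
φ(1506) = 1506 × (1-1/2) × (1-1/3) × (1-1/251)
= 1506 × 1/2 × 2/3 × 250/251 = 500

φ(1506) = 500


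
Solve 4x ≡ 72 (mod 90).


GCD(4, 90) = 2 divides 72
Divide: 2x ≡ 36 (mod 45)
x ≡ 18 (mod 45)


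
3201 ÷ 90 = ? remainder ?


3201 = 90 * 35 + 51
Check: 3150 + 51 = 3201

q = 35, r = 51


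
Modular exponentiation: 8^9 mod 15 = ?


8^1 mod 15 = 8
8^2 mod 15 = 4
8^3 mod 15 = 2
8^4 mod 15 = 1
8^5 mod 15 = 8
8^6 mod 15 = 4
8^7 mod 15 = 2
8^8 mod 15 = 1
8^9 mod 15 = 8


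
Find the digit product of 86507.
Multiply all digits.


8 × 6 × 5 × 0 × 7 = 0


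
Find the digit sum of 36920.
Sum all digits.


3 + 6 + 9 + 2 + 0 = 20


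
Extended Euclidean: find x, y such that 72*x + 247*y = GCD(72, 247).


Tabular extended Euclidean (each row: r = 72*s + 247*t):
r=72, s=1, t=0
r=247, s=0, t=1
q=0: r=72, s=1, t=0   [72*(1) + 247*(0) = 72]
q=3: r=31, s=-3, t=1   [72*(-3) + 247*(1) = 31]
q=2: r=10, s=7, t=-2   [72*(7) + 247*(-2) = 10]
q=3: r=1, s=-24, t=7   [72*(-24) + 247*(7) = 1]
q=10: r=0, s=247, t=-72   [72*(247) + 247*(-72) = 0]
GCD = 1; from the row with r=1: x=-24, y=7
Check: 72*(-24) + 247*(7) = -1728 + 1729 = 1

GCD = 1, x = -24, y = 7


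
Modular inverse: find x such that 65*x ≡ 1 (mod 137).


Use the extended Euclidean algorithm on (137, 65); each row r = 137*s + 65*t:
r=137, s=1, t=0
r=65, s=0, t=1
q=2: r=7, s=1, t=-2   [137*(1) + 65*(-2) = 7]
q=9: r=2, s=-9, t=19   [137*(-9) + 65*(19) = 2]
q=3: r=1, s=28, t=-59   [137*(28) + 65*(-59) = 1]
q=2: r=0, s=-65, t=137   [137*(-65) + 65*(137) = 0]
GCD = 1 with t = -59, so 65*(-59) ≡ 1 (mod 137)
Inverse = -59 mod 137 = 78
Check: 65 * 78 = 5070 ≡ 1 (mod 137)

65^(-1) ≡ 78 (mod 137)


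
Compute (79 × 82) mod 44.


79 × 82 = 6478
6478 mod 44 = 10


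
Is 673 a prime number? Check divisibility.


Check divisors up to sqrt(673) = 25.9422
No divisors found.
673 is prime.

Yes, 673 is prime


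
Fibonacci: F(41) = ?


Sequence: 1, 1, 2, 3, 5, 8, 13, 21, 34, 55, 89, 144, 233, 377, 610, 987, 1597, 2584, 4181, 6765, 10946, 17711, 28657, 46368, 75025, 121393, 196418, 317811, 514229, 832040, 1346269, 2178309, 3524578, 5702887, 9227465, 14930352, 24157817, 39088169, 63245986, 102334155, 165580141
F(41) = 165580141


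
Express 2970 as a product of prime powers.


2970 / 2 = 1485
1485 / 3 = 495
495 / 3 = 165
165 / 3 = 55
55 / 5 = 11
11 / 11 = 1
2970 = 2 × 3^3 × 5 × 11


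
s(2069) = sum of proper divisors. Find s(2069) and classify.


Proper divisors: 1
Sum = 1 = 1
1 < 2069 → deficient

s(2069) = 1 (deficient)


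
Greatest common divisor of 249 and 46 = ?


249 = 5 * 46 + 19
46 = 2 * 19 + 8
19 = 2 * 8 + 3
8 = 2 * 3 + 2
3 = 1 * 2 + 1
2 = 2 * 1 + 0
GCD = 1


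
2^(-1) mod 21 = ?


Use the extended Euclidean algorithm on (21, 2); each row r = 21*s + 2*t:
r=21, s=1, t=0
r=2, s=0, t=1
q=10: r=1, s=1, t=-10   [21*(1) + 2*(-10) = 1]
q=2: r=0, s=-2, t=21   [21*(-2) + 2*(21) = 0]
GCD = 1 with t = -10, so 2*(-10) ≡ 1 (mod 21)
Inverse = -10 mod 21 = 11
Check: 2 * 11 = 22 ≡ 1 (mod 21)

2^(-1) ≡ 11 (mod 21)


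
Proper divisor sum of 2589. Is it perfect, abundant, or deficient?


Proper divisors: 1, 3, 863
Sum = 1 + 3 + 863 = 867
867 < 2589 → deficient

s(2589) = 867 (deficient)


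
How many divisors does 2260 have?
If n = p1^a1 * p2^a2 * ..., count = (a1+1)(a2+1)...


2260 = 2^2 × 5^1 × 113^1
d(2260) = (2+1) × (1+1) × (1+1) = 12

12 divisors


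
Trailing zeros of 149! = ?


floor(149/5) = 29
floor(149/25) = 5
floor(149/125) = 1
Total = 35

35 trailing zeros


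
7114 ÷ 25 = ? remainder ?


7114 = 25 * 284 + 14
Check: 7100 + 14 = 7114

q = 284, r = 14


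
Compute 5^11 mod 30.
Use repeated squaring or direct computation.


5^1 mod 30 = 5
5^2 mod 30 = 25
5^3 mod 30 = 5
5^4 mod 30 = 25
5^5 mod 30 = 5
5^6 mod 30 = 25
5^7 mod 30 = 5
5^8 mod 30 = 25
5^9 mod 30 = 5
5^10 mod 30 = 25
5^11 mod 30 = 5


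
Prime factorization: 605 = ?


605 / 5 = 121
121 / 11 = 11
11 / 11 = 1
605 = 5 × 11^2


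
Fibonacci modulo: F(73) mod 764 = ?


F(k) mod 764 for k=1..73:
1, 1, 2, 3, 5, 8, 13, 21, 34, 55, 89, 144, 233, 377, 610, 223, 69, 292, 361, 653, 250, 139, 389, 528, 153, 681, 70, 751, 57, 44, 101, 145, 246, 391, 637, 264, 137, 401, 538, 175, 713, 124, 73, 197, 270, 467, 737, 440, 413, 89, 502, 591, 329, 156, 485, 641, 362, 239, 601, 76, 677, 753, 666, 655, 557, 448, 241, 689, 166, 91, 257, 348, 605
F(73) mod 764 = 605


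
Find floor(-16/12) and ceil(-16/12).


-16/12 = -1.3333
floor = -2
ceil = -1

floor = -2, ceil = -1


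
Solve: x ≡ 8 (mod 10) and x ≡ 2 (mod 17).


M = 10*17 = 170
M1 = M/10 = 17, M2 = M/17 = 10
M1^(-1) mod 10 = 3, M2^(-1) mod 17 = 12
x = 8*17*3 + 2*10*12 = 648
648 mod 170 = 138
Check: 138 mod 10 = 8 ✓, 138 mod 17 = 2 ✓

x ≡ 138 (mod 170)


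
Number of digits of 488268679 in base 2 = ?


488268679 in base 2 = 11101000110100110001110000111
Number of digits = 29

29 digits (base 2)


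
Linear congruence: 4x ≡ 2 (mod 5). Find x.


GCD(4, 5) = 1, unique solution
a^(-1) mod 5 = 4
x = 4 * 2 mod 5 = 3

x ≡ 3 (mod 5)


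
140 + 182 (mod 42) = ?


140 + 182 = 322
322 mod 42 = 28


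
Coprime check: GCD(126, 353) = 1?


Euclidean algorithm:
353 = 2 * 126 + 101
126 = 1 * 101 + 25
101 = 4 * 25 + 1
25 = 25 * 1 + 0
GCD(126, 353) = 1

Yes, coprime (GCD = 1)


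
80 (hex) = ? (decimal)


80 (base 16) = 128 (decimal)
128 (decimal) = 128 (base 10)


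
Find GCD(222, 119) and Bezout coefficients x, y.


Tabular extended Euclidean (each row: r = 222*s + 119*t):
r=222, s=1, t=0
r=119, s=0, t=1
q=1: r=103, s=1, t=-1   [222*(1) + 119*(-1) = 103]
q=1: r=16, s=-1, t=2   [222*(-1) + 119*(2) = 16]
q=6: r=7, s=7, t=-13   [222*(7) + 119*(-13) = 7]
q=2: r=2, s=-15, t=28   [222*(-15) + 119*(28) = 2]
q=3: r=1, s=52, t=-97   [222*(52) + 119*(-97) = 1]
q=2: r=0, s=-119, t=222   [222*(-119) + 119*(222) = 0]
GCD = 1; from the row with r=1: x=52, y=-97
Check: 222*(52) + 119*(-97) = 11544 - 11543 = 1

GCD = 1, x = 52, y = -97


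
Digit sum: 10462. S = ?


1 + 0 + 4 + 6 + 2 = 13


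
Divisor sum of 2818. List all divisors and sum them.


Divisors of 2818: 1, 2, 1409, 2818
Sum = 1 + 2 + 1409 + 2818 = 4230

σ(2818) = 4230


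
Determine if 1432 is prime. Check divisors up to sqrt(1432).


1432 / 2 = 716 (exact division)
1432 is NOT prime.

No, 1432 is not prime


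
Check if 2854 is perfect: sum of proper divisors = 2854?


Proper divisors of 2854: 1, 2, 1427
Sum = 1 + 2 + 1427 = 1430

No, 2854 is not perfect (1430 ≠ 2854)


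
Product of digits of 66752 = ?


6 × 6 × 7 × 5 × 2 = 2520


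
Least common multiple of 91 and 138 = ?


GCD(91, 138) = 1
LCM = 91*138/1 = 12558/1 = 12558

LCM = 12558


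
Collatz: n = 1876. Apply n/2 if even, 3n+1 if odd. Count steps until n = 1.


1876 → 938 → 469 → 1408 → 704 → 352 → 176 → 88 → 44 → 22 → 11 → 34 → 17 → 52 → 26 → 13 → 40 → 20 → 10 → 5 → 16 → 8 → 4 → 2 → 1
Total steps = 24

24 steps


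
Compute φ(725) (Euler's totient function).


725 = 5^2 × 29
Prime factors: 5, 29
φ(725) = 725 × (1-1/5) × (1-1/29)
= 725 × 4/5 × 28/29 = 560

φ(725) = 560


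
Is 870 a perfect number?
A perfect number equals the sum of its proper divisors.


Proper divisors of 870: 1, 2, 3, 5, 6, 10, 15, 29, 30, 58, 87, 145, 174, 290, 435
Sum = 1 + 2 + 3 + 5 + 6 + 10 + 15 + 29 + 30 + 58 + 87 + 145 + 174 + 290 + 435 = 1290

No, 870 is not perfect (1290 ≠ 870)


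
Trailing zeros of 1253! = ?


floor(1253/5) = 250
floor(1253/25) = 50
floor(1253/125) = 10
floor(1253/625) = 2
Total = 312

312 trailing zeros


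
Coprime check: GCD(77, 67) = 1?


Euclidean algorithm:
77 = 1 * 67 + 10
67 = 6 * 10 + 7
10 = 1 * 7 + 3
7 = 2 * 3 + 1
3 = 3 * 1 + 0
GCD(77, 67) = 1

Yes, coprime (GCD = 1)


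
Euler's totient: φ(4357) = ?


4357 = 4357
Prime factors: 4357
φ(4357) = 4357 × (1-1/4357)
= 4357 × 4356/4357 = 4356

φ(4357) = 4356


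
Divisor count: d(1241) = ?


1241 = 17^1 × 73^1
d(1241) = (1+1) × (1+1) = 4

4 divisors


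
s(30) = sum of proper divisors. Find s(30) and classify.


Proper divisors: 1, 2, 3, 5, 6, 10, 15
Sum = 1 + 2 + 3 + 5 + 6 + 10 + 15 = 42
42 > 30 → abundant

s(30) = 42 (abundant)


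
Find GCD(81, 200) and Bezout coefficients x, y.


Tabular extended Euclidean (each row: r = 81*s + 200*t):
r=81, s=1, t=0
r=200, s=0, t=1
q=0: r=81, s=1, t=0   [81*(1) + 200*(0) = 81]
q=2: r=38, s=-2, t=1   [81*(-2) + 200*(1) = 38]
q=2: r=5, s=5, t=-2   [81*(5) + 200*(-2) = 5]
q=7: r=3, s=-37, t=15   [81*(-37) + 200*(15) = 3]
q=1: r=2, s=42, t=-17   [81*(42) + 200*(-17) = 2]
q=1: r=1, s=-79, t=32   [81*(-79) + 200*(32) = 1]
q=2: r=0, s=200, t=-81   [81*(200) + 200*(-81) = 0]
GCD = 1; from the row with r=1: x=-79, y=32
Check: 81*(-79) + 200*(32) = -6399 + 6400 = 1

GCD = 1, x = -79, y = 32


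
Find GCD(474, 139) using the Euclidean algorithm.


474 = 3 * 139 + 57
139 = 2 * 57 + 25
57 = 2 * 25 + 7
25 = 3 * 7 + 4
7 = 1 * 4 + 3
4 = 1 * 3 + 1
3 = 3 * 1 + 0
GCD = 1


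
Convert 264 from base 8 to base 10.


264 (base 8) = 180 (decimal)
180 (decimal) = 180 (base 10)


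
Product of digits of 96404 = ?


9 × 6 × 4 × 0 × 4 = 0


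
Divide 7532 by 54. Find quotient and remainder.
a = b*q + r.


7532 = 54 * 139 + 26
Check: 7506 + 26 = 7532

q = 139, r = 26


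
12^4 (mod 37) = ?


12^1 mod 37 = 12
12^2 mod 37 = 33
12^3 mod 37 = 26
12^4 mod 37 = 16


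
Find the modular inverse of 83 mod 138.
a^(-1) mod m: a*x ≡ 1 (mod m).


Use the extended Euclidean algorithm on (138, 83); each row r = 138*s + 83*t:
r=138, s=1, t=0
r=83, s=0, t=1
q=1: r=55, s=1, t=-1   [138*(1) + 83*(-1) = 55]
q=1: r=28, s=-1, t=2   [138*(-1) + 83*(2) = 28]
q=1: r=27, s=2, t=-3   [138*(2) + 83*(-3) = 27]
q=1: r=1, s=-3, t=5   [138*(-3) + 83*(5) = 1]
q=27: r=0, s=83, t=-138   [138*(83) + 83*(-138) = 0]
GCD = 1 with t = 5, so 83*(5) ≡ 1 (mod 138)
Inverse = 5 mod 138 = 5
Check: 83 * 5 = 415 ≡ 1 (mod 138)

83^(-1) ≡ 5 (mod 138)


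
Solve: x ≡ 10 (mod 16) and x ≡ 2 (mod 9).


M = 16*9 = 144
M1 = M/16 = 9, M2 = M/9 = 16
M1^(-1) mod 16 = 9, M2^(-1) mod 9 = 4
x = 10*9*9 + 2*16*4 = 938
938 mod 144 = 74
Check: 74 mod 16 = 10 ✓, 74 mod 9 = 2 ✓

x ≡ 74 (mod 144)


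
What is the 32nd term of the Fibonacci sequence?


Sequence: 1, 1, 2, 3, 5, 8, 13, 21, 34, 55, 89, 144, 233, 377, 610, 987, 1597, 2584, 4181, 6765, 10946, 17711, 28657, 46368, 75025, 121393, 196418, 317811, 514229, 832040, 1346269, 2178309
F(32) = 2178309


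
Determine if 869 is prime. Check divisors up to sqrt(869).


869 / 11 = 79 (exact division)
869 is NOT prime.

No, 869 is not prime


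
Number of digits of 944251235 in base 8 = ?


944251235 in base 8 = 7022020543
Number of digits = 10

10 digits (base 8)


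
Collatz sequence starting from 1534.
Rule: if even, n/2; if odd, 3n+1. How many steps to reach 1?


1534 → 767 → 2302 → 1151 → 3454 → 1727 → 5182 → 2591 → 7774 → 3887 → 11662 → 5831 → 17494 → 8747 → 26242 → 13121 → 39364 → 19682 → 9841 → 29524 → 14762 → 7381 → 22144 → 11072 → 5536 → 2768 → 1384 → 692 → 346 → 173 → 520 → 260 → 130 → 65 → 196 → 98 → 49 → 148 → 74 → 37 → 112 → 56 → 28 → 14 → 7 → 22 → 11 → 34 → 17 → 52 → 26 → 13 → 40 → 20 → 10 → 5 → 16 → 8 → 4 → 2 → 1
Total steps = 60

60 steps


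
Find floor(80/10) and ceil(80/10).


80/10 = 8.0000
floor = 8
ceil = 8

floor = 8, ceil = 8


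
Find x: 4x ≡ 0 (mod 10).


GCD(4, 10) = 2 divides 0
Divide: 2x ≡ 0 (mod 5)
x ≡ 0 (mod 5)


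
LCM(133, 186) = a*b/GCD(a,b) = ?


GCD(133, 186) = 1
LCM = 133*186/1 = 24738/1 = 24738

LCM = 24738


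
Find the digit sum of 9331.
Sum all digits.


9 + 3 + 3 + 1 = 16


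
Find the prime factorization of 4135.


4135 / 5 = 827
827 / 827 = 1
4135 = 5 × 827


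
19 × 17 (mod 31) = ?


19 × 17 = 323
323 mod 31 = 13


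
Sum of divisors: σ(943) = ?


Divisors of 943: 1, 23, 41, 943
Sum = 1 + 23 + 41 + 943 = 1008

σ(943) = 1008


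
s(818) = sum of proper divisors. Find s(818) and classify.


Proper divisors: 1, 2, 409
Sum = 1 + 2 + 409 = 412
412 < 818 → deficient

s(818) = 412 (deficient)


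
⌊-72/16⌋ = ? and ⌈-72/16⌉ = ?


-72/16 = -4.5000
floor = -5
ceil = -4

floor = -5, ceil = -4


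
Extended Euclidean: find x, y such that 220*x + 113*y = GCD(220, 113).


Tabular extended Euclidean (each row: r = 220*s + 113*t):
r=220, s=1, t=0
r=113, s=0, t=1
q=1: r=107, s=1, t=-1   [220*(1) + 113*(-1) = 107]
q=1: r=6, s=-1, t=2   [220*(-1) + 113*(2) = 6]
q=17: r=5, s=18, t=-35   [220*(18) + 113*(-35) = 5]
q=1: r=1, s=-19, t=37   [220*(-19) + 113*(37) = 1]
q=5: r=0, s=113, t=-220   [220*(113) + 113*(-220) = 0]
GCD = 1; from the row with r=1: x=-19, y=37
Check: 220*(-19) + 113*(37) = -4180 + 4181 = 1

GCD = 1, x = -19, y = 37


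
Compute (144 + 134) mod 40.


144 + 134 = 278
278 mod 40 = 38


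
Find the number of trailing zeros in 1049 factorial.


floor(1049/5) = 209
floor(1049/25) = 41
floor(1049/125) = 8
floor(1049/625) = 1
Total = 259

259 trailing zeros


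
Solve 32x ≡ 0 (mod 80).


GCD(32, 80) = 16 divides 0
Divide: 2x ≡ 0 (mod 5)
x ≡ 0 (mod 5)


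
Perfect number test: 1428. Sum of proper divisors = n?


Proper divisors of 1428: 1, 2, 3, 4, 6, 7, 12, 14, 17, 21, 28, 34, 42, 51, 68, 84, 102, 119, 204, 238, 357, 476, 714
Sum = 1 + 2 + 3 + 4 + 6 + 7 + 12 + 14 + 17 + 21 + 28 + 34 + 42 + 51 + 68 + 84 + 102 + 119 + 204 + 238 + 357 + 476 + 714 = 2604

No, 1428 is not perfect (2604 ≠ 1428)


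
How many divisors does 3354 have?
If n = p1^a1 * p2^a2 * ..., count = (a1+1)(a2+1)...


3354 = 2^1 × 3^1 × 13^1 × 43^1
d(3354) = (1+1) × (1+1) × (1+1) × (1+1) = 16

16 divisors


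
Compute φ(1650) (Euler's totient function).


1650 = 2 × 3 × 5^2 × 11
Prime factors: 2, 3, 5, 11
φ(1650) = 1650 × (1-1/2) × (1-1/3) × (1-1/5) × (1-1/11)
= 1650 × 1/2 × 2/3 × 4/5 × 10/11 = 400

φ(1650) = 400


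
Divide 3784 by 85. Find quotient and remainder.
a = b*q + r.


3784 = 85 * 44 + 44
Check: 3740 + 44 = 3784

q = 44, r = 44


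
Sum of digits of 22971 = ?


2 + 2 + 9 + 7 + 1 = 21


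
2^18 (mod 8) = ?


2^1 mod 8 = 2
2^2 mod 8 = 4
2^3 mod 8 = 0
2^4 mod 8 = 0
2^5 mod 8 = 0
2^6 mod 8 = 0
2^7 mod 8 = 0
2^8 mod 8 = 0
2^9 mod 8 = 0
2^10 mod 8 = 0
2^11 mod 8 = 0
2^12 mod 8 = 0
2^13 mod 8 = 0
2^14 mod 8 = 0
2^15 mod 8 = 0
2^16 mod 8 = 0
2^17 mod 8 = 0
2^18 mod 8 = 0


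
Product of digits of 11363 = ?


1 × 1 × 3 × 6 × 3 = 54


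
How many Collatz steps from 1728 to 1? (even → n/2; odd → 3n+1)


1728 → 864 → 432 → 216 → 108 → 54 → 27 → 82 → 41 → 124 → 62 → 31 → 94 → 47 → 142 → 71 → 214 → 107 → 322 → 161 → 484 → 242 → 121 → 364 → 182 → 91 → 274 → 137 → 412 → 206 → 103 → 310 → 155 → 466 → 233 → 700 → 350 → 175 → 526 → 263 → 790 → 395 → 1186 → 593 → 1780 → 890 → 445 → 1336 → 668 → 334 → 167 → 502 → 251 → 754 → 377 → 1132 → 566 → 283 → 850 → 425 → 1276 → 638 → 319 → 958 → 479 → 1438 → 719 → 2158 → 1079 → 3238 → 1619 → 4858 → 2429 → 7288 → 3644 → 1822 → 911 → 2734 → 1367 → 4102 → 2051 → 6154 → 3077 → 9232 → 4616 → 2308 → 1154 → 577 → 1732 → 866 → 433 → 1300 → 650 → 325 → 976 → 488 → 244 → 122 → 61 → 184 → 92 → 46 → 23 → 70 → 35 → 106 → 53 → 160 → 80 → 40 → 20 → 10 → 5 → 16 → 8 → 4 → 2 → 1
Total steps = 117

117 steps


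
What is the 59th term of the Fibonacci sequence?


Sequence: 1, 1, 2, 3, 5, 8, 13, 21, 34, 55, 89, 144, 233, 377, 610, 987, 1597, 2584, 4181, 6765, 10946, 17711, 28657, 46368, 75025, 121393, 196418, 317811, 514229, 832040, 1346269, 2178309, 3524578, 5702887, 9227465, 14930352, 24157817, 39088169, 63245986, 102334155, 165580141, 267914296, 433494437, 701408733, 1134903170, 1836311903, 2971215073, 4807526976, 7778742049, 12586269025, 20365011074, 32951280099, 53316291173, 86267571272, 139583862445, 225851433717, 365435296162, 591286729879, 956722026041
F(59) = 956722026041


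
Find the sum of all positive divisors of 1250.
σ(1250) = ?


Divisors of 1250: 1, 2, 5, 10, 25, 50, 125, 250, 625, 1250
Sum = 1 + 2 + 5 + 10 + 25 + 50 + 125 + 250 + 625 + 1250 = 2343

σ(1250) = 2343


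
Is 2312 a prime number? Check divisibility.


2312 / 2 = 1156 (exact division)
2312 is NOT prime.

No, 2312 is not prime


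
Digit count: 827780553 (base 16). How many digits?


827780553 in base 16 = 3156EDC9
Number of digits = 8

8 digits (base 16)


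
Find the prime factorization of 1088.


1088 / 2 = 544
544 / 2 = 272
272 / 2 = 136
136 / 2 = 68
68 / 2 = 34
34 / 2 = 17
17 / 17 = 1
1088 = 2^6 × 17


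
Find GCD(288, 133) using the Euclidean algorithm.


288 = 2 * 133 + 22
133 = 6 * 22 + 1
22 = 22 * 1 + 0
GCD = 1


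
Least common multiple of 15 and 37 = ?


GCD(15, 37) = 1
LCM = 15*37/1 = 555/1 = 555

LCM = 555


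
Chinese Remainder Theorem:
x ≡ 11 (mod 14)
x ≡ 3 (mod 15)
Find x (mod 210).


M = 14*15 = 210
M1 = M/14 = 15, M2 = M/15 = 14
M1^(-1) mod 14 = 1, M2^(-1) mod 15 = 14
x = 11*15*1 + 3*14*14 = 753
753 mod 210 = 123
Check: 123 mod 14 = 11 ✓, 123 mod 15 = 3 ✓

x ≡ 123 (mod 210)


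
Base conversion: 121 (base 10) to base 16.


121 (base 10) = 121 (decimal)
121 (decimal) = 79 (base 16)


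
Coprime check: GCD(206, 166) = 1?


Euclidean algorithm:
206 = 1 * 166 + 40
166 = 4 * 40 + 6
40 = 6 * 6 + 4
6 = 1 * 4 + 2
4 = 2 * 2 + 0
GCD(206, 166) = 2

No, not coprime (GCD = 2)


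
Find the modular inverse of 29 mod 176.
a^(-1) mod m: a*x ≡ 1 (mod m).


Use the extended Euclidean algorithm on (176, 29); each row r = 176*s + 29*t:
r=176, s=1, t=0
r=29, s=0, t=1
q=6: r=2, s=1, t=-6   [176*(1) + 29*(-6) = 2]
q=14: r=1, s=-14, t=85   [176*(-14) + 29*(85) = 1]
q=2: r=0, s=29, t=-176   [176*(29) + 29*(-176) = 0]
GCD = 1 with t = 85, so 29*(85) ≡ 1 (mod 176)
Inverse = 85 mod 176 = 85
Check: 29 * 85 = 2465 ≡ 1 (mod 176)

29^(-1) ≡ 85 (mod 176)
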